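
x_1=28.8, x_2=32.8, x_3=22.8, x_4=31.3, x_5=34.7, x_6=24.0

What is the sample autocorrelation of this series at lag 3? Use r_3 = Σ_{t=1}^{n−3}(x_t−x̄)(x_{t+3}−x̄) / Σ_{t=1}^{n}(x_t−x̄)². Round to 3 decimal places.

0.451

Mean x̄ = (28.8 + 32.8 + 22.8 + 31.3 + 34.7 + 24.0)/6 = 29.0667
Numerator Σ_{t=1}^{3}(x_t−x̄)(x_{t+3}−x̄) = 52.1867
Denominator Σ(x_t−x̄)² = 115.6733
r_3 = 52.1867 / 115.6733 = 0.451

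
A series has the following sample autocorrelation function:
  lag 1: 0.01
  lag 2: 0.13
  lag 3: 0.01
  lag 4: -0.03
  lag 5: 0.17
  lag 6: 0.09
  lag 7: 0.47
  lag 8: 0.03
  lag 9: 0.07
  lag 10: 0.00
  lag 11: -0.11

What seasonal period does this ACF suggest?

The largest autocorrelation is r_7 = 0.47; the remaining lags stay at or below 0.17.
The dominant spike at lag 7 indicates a seasonal period of 7.

7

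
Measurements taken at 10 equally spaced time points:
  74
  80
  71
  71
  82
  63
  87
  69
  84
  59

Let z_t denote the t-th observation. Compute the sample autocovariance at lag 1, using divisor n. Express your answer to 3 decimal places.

-52.900

Mean z̄ = (74 + 80 + 71 + 71 + 82 + 63 + 87 + 69 + 84 + 59)/10 = 74.0000
Σ_{t=1}^{9}(z_t−z̄)(z_{t+1}−z̄) = -529.0000
γ_1 = -529.0000 / 10 = -52.900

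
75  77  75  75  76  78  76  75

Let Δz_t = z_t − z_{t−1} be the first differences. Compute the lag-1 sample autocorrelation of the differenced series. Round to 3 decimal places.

First differences Δz: 2, -2, 0, 1, 2, -2, -1
Mean of differences = 0.0000
Numerator Σ(Δz_t−Δz̄)(Δz_{t+1}−Δz̄) = -4.0000
Denominator Σ(Δz_t−Δz̄)² = 18.0000
r_1(Δz) = -4.0000 / 18.0000 = -0.222

-0.222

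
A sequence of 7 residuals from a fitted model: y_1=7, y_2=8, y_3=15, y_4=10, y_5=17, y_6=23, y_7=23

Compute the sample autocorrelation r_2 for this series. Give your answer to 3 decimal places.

0.037

Mean ȳ = (7 + 8 + 15 + 10 + 17 + 23 + 23)/7 = 14.7143
Deviations from mean: -7.7143, -6.7143, 0.2857, -4.7143, 2.2857, 8.2857, 8.2857
Numerator Σ_{t=1}^{5}(y_t−ȳ)(y_{t+2}−ȳ) = 9.9796
Denominator Σ(y_t−ȳ)² = 269.4286
r_2 = 9.9796 / 269.4286 = 0.037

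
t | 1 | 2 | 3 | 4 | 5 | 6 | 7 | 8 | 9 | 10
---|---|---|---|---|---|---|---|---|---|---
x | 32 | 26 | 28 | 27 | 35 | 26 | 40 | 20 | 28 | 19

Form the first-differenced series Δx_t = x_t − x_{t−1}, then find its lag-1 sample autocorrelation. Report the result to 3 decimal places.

First differences Δx: -6, 2, -1, 8, -9, 14, -20, 8, -9
Mean of differences = -1.4444
Numerator Σ(Δx_t−Δx̄)(Δx_{t+1}−Δx̄) = -731.1975
Denominator Σ(Δx_t−Δx̄)² = 908.2222
r_1(Δx) = -731.1975 / 908.2222 = -0.805

-0.805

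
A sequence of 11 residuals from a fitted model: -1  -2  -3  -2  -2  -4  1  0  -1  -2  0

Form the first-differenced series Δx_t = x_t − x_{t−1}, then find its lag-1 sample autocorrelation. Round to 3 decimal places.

First differences Δx: -1, -1, 1, 0, -2, 5, -1, -1, -1, 2
Mean of differences = 0.1000
Numerator Σ(Δx_t−Δx̄)(Δx_{t+1}−Δx̄) = -15.0100
Denominator Σ(Δx_t−Δx̄)² = 38.9000
r_1(Δx) = -15.0100 / 38.9000 = -0.386

-0.386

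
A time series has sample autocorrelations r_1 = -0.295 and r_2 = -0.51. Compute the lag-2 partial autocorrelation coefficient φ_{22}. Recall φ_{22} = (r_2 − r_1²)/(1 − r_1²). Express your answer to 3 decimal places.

φ_{22} = (r_2 − r_1²) / (1 − r_1²)
r_1² = (-0.295)² = 0.087025
Numerator = -0.51 − 0.0870 = -0.5970; denominator = 1 − 0.0870 = 0.9130
φ_{22} = -0.5970 / 0.9130 = -0.654

-0.654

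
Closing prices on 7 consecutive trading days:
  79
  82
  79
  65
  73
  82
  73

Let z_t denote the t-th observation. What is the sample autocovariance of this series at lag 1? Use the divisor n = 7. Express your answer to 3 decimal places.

-0.023

Mean z̄ = (79 + 82 + 79 + 65 + 73 + 82 + 73)/7 = 76.1429
Σ_{t=1}^{6}(z_t−z̄)(z_{t+1}−z̄) = -0.1633
γ_1 = -0.1633 / 7 = -0.023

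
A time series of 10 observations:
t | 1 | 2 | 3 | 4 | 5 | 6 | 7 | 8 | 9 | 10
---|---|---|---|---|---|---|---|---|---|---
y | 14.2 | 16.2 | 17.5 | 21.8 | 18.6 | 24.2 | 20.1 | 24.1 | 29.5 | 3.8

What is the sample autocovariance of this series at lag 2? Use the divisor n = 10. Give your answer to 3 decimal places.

-2.537

Mean ȳ = (14.2 + 16.2 + 17.5 + 21.8 + 18.6 + 24.2 + 20.1 + 24.1 + 29.5 + 3.8)/10 = 19.0000
Σ_{t=1}^{8}(y_t−ȳ)(y_{t+2}−ȳ) = -25.3700
γ_2 = -25.3700 / 10 = -2.537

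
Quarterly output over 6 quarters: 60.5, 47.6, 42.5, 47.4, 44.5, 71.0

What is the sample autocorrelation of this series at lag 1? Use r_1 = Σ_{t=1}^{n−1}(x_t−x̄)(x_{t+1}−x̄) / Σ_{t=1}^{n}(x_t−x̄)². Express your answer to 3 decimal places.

-0.086

Mean x̄ = (60.5 + 47.6 + 42.5 + 47.4 + 44.5 + 71.0)/6 = 52.2500
Deviations from mean: 8.2500, -4.6500, -9.7500, -4.8500, -7.7500, 18.7500
Σ(x_t−x̄)(x_{t+1}−x̄) = (-38.3625) + (45.3375) + (47.2875) + (37.5875) + (-145.3125) = -53.4625
Denominator Σ(x_t−x̄)² = 619.8950
r_1 = -53.4625 / 619.8950 = -0.086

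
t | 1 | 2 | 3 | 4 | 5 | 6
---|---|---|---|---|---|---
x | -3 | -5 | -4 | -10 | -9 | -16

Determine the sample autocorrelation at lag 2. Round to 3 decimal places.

0.216

Mean x̄ = (-3 − 5 − 4 − 10 − 9 − 16)/6 = -7.8333
Σ(x_t−x̄)(x_{t+2}−x̄) = (18.5278) + (-6.1389) + (-4.4722) + (17.6944) = 25.6111
Denominator Σ(x_t−x̄)² = 118.8333
r_2 = 25.6111 / 118.8333 = 0.216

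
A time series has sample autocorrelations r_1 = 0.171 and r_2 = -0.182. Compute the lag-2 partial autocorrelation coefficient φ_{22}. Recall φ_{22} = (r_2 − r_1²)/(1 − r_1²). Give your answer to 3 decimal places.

φ_{22} = (r_2 − r_1²) / (1 − r_1²)
r_1² = (0.171)² = 0.029241
Numerator = -0.182 − 0.0292 = -0.2112; denominator = 1 − 0.0292 = 0.9708
φ_{22} = -0.2112 / 0.9708 = -0.218

-0.218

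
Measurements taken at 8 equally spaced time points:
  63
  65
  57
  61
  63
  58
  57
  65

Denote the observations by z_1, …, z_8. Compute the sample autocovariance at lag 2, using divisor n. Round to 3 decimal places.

Mean z̄ = (63 + 65 + 57 + 61 + 63 + 58 + 57 + 65)/8 = 61.1250
Σ_{t=1}^{6}(z_t−z̄)(z_{t+2}−z̄) = -35.4063
γ_2 = -35.4063 / 8 = -4.426

-4.426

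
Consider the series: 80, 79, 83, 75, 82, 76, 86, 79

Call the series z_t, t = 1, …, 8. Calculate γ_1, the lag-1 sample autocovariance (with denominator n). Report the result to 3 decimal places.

-8.250

Mean z̄ = (80 + 79 + 83 + 75 + 82 + 76 + 86 + 79)/8 = 80.0000
Σ_{t=1}^{7}(z_t−z̄)(z_{t+1}−z̄) = -66.0000
γ_1 = -66.0000 / 8 = -8.250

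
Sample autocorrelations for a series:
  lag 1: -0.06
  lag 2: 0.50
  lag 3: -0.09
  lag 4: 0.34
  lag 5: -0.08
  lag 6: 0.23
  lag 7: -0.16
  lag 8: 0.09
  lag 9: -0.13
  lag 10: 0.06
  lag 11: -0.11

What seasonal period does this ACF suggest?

The largest autocorrelation is r_2 = 0.50, with weaker echoes at lags 4 (0.34) and 6 (0.23); the remaining lags stay at or below 0.09.
The dominant spike at lag 2 indicates a seasonal period of 2.

2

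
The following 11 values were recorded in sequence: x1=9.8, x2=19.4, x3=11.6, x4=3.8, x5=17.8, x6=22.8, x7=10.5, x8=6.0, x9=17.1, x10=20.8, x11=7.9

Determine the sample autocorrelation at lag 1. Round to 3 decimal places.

-0.151

Mean x̄ = (9.8 + 19.4 + 11.6 + 3.8 + 17.8 + 22.8 + 10.5 + 6.0 + 17.1 + 20.8 + 7.9)/11 = 13.4091
Numerator Σ_{t=1}^{10}(x_t−x̄)(x_{t+1}−x̄) = -62.5837
Denominator Σ(x_t−x̄)² = 413.9491
r_1 = -62.5837 / 413.9491 = -0.151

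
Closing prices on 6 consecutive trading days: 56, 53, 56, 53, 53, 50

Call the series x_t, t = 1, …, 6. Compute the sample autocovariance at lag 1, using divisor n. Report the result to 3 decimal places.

Mean x̄ = (56 + 53 + 56 + 53 + 53 + 50)/6 = 53.5000
Deviations: 2.5000, -0.5000, 2.5000, -0.5000, -0.5000, -3.5000
Σ_{t=1}^{5}(x_t−x̄)(x_{t+1}−x̄) = -1.7500
γ_1 = -1.7500 / 6 = -0.292

-0.292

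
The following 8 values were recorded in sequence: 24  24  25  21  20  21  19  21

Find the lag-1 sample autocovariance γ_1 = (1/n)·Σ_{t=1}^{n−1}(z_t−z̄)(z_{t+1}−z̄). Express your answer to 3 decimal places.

Mean z̄ = (24 + 24 + 25 + 21 + 20 + 21 + 19 + 21)/8 = 21.8750
Deviations: 2.1250, 2.1250, 3.1250, -0.8750, -1.8750, -0.8750, -2.8750, -0.8750
Σ_{t=1}^{7}(z_t−z̄)(z_{t+1}−z̄) = 16.7344
γ_1 = 16.7344 / 8 = 2.092

2.092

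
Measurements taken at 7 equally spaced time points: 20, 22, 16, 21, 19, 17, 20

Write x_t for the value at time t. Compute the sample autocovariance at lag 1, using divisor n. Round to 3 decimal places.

-2.012

Mean x̄ = (20 + 22 + 16 + 21 + 19 + 17 + 20)/7 = 19.2857
Σ_{t=1}^{6}(x_t−x̄)(x_{t+1}−x̄) = -14.0816
γ_1 = -14.0816 / 7 = -2.012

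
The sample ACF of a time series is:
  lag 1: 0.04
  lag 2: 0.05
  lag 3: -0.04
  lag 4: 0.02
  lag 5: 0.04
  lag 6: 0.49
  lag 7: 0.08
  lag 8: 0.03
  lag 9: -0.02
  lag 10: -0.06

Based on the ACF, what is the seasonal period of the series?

6

The largest autocorrelation is r_6 = 0.49; the remaining lags stay at or below 0.08.
The dominant spike at lag 6 indicates a seasonal period of 6.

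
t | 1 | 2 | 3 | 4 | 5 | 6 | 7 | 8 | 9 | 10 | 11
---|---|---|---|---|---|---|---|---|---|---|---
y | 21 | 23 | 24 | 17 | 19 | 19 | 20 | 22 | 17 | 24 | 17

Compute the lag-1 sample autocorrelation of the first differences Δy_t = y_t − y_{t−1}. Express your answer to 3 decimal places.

-0.601

First differences Δy: 2, 1, -7, 2, 0, 1, 2, -5, 7, -7
Mean of differences = -0.4000
Numerator Σ(Δy_t−Δȳ)(Δy_{t+1}−Δȳ) = -110.7600
Denominator Σ(Δy_t−Δȳ)² = 184.4000
r_1(Δy) = -110.7600 / 184.4000 = -0.601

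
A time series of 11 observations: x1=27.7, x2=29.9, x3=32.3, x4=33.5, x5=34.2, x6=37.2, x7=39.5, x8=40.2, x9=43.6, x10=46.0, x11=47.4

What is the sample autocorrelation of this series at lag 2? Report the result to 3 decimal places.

Mean x̄ = (27.7 + 29.9 + 32.3 + 33.5 + 34.2 + 37.2 + 39.5 + 40.2 + 43.6 + 46.0 + 47.4)/11 = 37.4091
Numerator Σ_{t=1}^{9}(x_t−x̄)(x_{t+2}−x̄) = 187.6517
Denominator Σ(x_t−x̄)² = 426.4891
r_2 = 187.6517 / 426.4891 = 0.440

0.440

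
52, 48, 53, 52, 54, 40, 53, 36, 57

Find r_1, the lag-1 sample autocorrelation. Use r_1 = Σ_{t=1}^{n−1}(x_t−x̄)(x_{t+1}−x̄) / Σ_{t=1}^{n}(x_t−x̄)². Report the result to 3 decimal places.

-0.551

Mean x̄ = (52 + 48 + 53 + 52 + 54 + 40 + 53 + 36 + 57)/9 = 49.4444
Numerator Σ_{t=1}^{8}(x_t−x̄)(x_{t+1}−x̄) = -214.0864
Denominator Σ(x_t−x̄)² = 388.2222
r_1 = -214.0864 / 388.2222 = -0.551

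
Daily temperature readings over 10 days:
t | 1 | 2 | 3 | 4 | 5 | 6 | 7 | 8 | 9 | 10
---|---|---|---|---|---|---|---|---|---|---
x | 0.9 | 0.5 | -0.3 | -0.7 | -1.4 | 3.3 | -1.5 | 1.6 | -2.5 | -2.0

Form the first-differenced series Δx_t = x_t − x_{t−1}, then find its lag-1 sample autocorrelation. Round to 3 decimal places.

First differences Δx: -0.4, -0.8, -0.4, -0.7, 4.7, -4.8, 3.1, -4.1, 0.5
Mean of differences = -0.3222
Numerator Σ(Δx_t−Δx̄)(Δx_{t+1}−Δx̄) = -55.6405
Denominator Σ(Δx_t−Δx̄)² = 72.3156
r_1(Δx) = -55.6405 / 72.3156 = -0.769

-0.769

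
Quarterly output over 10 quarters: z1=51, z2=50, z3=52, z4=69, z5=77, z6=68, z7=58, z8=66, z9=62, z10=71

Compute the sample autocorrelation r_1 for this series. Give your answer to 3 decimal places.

0.425

Mean z̄ = (51 + 50 + 52 + 69 + 77 + 68 + 58 + 66 + 62 + 71)/10 = 62.4000
Numerator Σ_{t=1}^{9}(z_t−z̄)(z_{t+1}−z̄) = 334.4400
Denominator Σ(z_t−z̄)² = 786.4000
r_1 = 334.4400 / 786.4000 = 0.425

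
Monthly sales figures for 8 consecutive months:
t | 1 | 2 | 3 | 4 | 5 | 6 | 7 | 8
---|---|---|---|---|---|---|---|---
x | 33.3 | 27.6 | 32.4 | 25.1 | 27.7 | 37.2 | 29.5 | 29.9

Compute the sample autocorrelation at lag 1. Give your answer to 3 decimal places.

Mean x̄ = (33.3 + 27.6 + 32.4 + 25.1 + 27.7 + 37.2 + 29.5 + 29.9)/8 = 30.3375
Deviations from mean: 2.9625, -2.7375, 2.0625, -5.2375, -2.6375, 6.8625, -0.8375, -0.4375
Numerator Σ_{t=1}^{7}(x_t−x̄)(x_{t+1}−x̄) = -34.2252
Denominator Σ(x_t−x̄)² = 102.8988
r_1 = -34.2252 / 102.8988 = -0.333

-0.333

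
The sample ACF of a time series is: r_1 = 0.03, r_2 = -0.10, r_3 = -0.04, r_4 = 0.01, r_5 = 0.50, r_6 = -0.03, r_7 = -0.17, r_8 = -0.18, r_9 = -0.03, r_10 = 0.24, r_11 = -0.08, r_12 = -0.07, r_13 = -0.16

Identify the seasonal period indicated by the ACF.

The largest autocorrelation is r_5 = 0.50, with a weaker echo at lag 10 (0.24); the remaining lags stay at or below 0.03.
The dominant spike at lag 5 indicates a seasonal period of 5.

5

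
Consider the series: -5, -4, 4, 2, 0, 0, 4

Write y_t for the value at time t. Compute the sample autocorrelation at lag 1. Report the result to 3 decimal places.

Mean ȳ = (-5 − 4 + 4 + 2 + 0 + 0 + 4)/7 = 0.1429
Deviations from mean: -5.1429, -4.1429, 3.8571, 1.8571, -0.1429, -0.1429, 3.8571
Numerator Σ_{t=1}^{6}(y_t−ȳ)(y_{t+1}−ȳ) = 11.6939
Denominator Σ(y_t−ȳ)² = 76.8571
r_1 = 11.6939 / 76.8571 = 0.152

0.152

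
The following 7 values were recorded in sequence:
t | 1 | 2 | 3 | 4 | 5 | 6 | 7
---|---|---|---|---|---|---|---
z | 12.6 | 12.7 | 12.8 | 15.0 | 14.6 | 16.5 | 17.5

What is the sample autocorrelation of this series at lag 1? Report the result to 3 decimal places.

0.518

Mean z̄ = (12.6 + 12.7 + 12.8 + 15.0 + 14.6 + 16.5 + 17.5)/7 = 14.5286
Deviations from mean: -1.9286, -1.8286, -1.7286, 0.4714, 0.0714, 1.9714, 2.9714
Σ(z_t−z̄)(z_{t+1}−z̄) = (3.5265) + (3.1608) + (-0.8149) + (0.0337) + (0.1408) + (5.8580) = 11.9049
Denominator Σ(z_t−z̄)² = 22.9943
r_1 = 11.9049 / 22.9943 = 0.518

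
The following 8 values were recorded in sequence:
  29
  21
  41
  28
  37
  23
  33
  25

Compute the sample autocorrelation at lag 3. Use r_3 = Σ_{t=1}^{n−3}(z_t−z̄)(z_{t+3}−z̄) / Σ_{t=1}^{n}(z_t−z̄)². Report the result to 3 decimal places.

Mean z̄ = (29 + 21 + 41 + 28 + 37 + 23 + 33 + 25)/8 = 29.6250
Σ(z_t−z̄)(z_{t+3}−z̄) = (1.0156) + (-63.6094) + (-75.3594) + (-5.4844) + (-34.1094) = -177.5469
Denominator Σ(z_t−z̄)² = 337.8750
r_3 = -177.5469 / 337.8750 = -0.525

-0.525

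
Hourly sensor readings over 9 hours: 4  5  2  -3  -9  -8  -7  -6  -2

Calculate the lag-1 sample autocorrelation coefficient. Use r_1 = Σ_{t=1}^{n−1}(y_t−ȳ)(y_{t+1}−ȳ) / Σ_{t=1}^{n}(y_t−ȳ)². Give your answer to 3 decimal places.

Mean ȳ = (4 + 5 + 2 − 3 − 9 − 8 − 7 − 6 − 2)/9 = -2.6667
Numerator Σ_{t=1}^{8}(y_t−ȳ)(y_{t+1}−ȳ) = 156.5556
Denominator Σ(y_t−ȳ)² = 224.0000
r_1 = 156.5556 / 224.0000 = 0.699

0.699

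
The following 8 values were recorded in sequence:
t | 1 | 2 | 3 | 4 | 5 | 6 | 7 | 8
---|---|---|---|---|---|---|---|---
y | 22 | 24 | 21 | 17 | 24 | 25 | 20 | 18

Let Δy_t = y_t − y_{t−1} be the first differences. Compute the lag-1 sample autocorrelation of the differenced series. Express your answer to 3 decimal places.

-0.119

First differences Δy: 2, -3, -4, 7, 1, -5, -2
Mean of differences = -0.5714
Numerator Σ(Δy_t−Δȳ)(Δy_{t+1}−Δȳ) = -12.6122
Denominator Σ(Δy_t−Δȳ)² = 105.7143
r_1(Δy) = -12.6122 / 105.7143 = -0.119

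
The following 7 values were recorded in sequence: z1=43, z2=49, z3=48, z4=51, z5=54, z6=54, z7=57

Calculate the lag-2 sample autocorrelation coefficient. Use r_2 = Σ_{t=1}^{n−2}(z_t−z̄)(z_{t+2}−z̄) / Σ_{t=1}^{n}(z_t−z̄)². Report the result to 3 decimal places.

Mean z̄ = (43 + 49 + 48 + 51 + 54 + 54 + 57)/7 = 50.8571
Deviations from mean: -7.8571, -1.8571, -2.8571, 0.1429, 3.1429, 3.1429, 6.1429
Numerator Σ_{t=1}^{5}(z_t−z̄)(z_{t+2}−z̄) = 32.9592
Denominator Σ(z_t−z̄)² = 130.8571
r_2 = 32.9592 / 130.8571 = 0.252

0.252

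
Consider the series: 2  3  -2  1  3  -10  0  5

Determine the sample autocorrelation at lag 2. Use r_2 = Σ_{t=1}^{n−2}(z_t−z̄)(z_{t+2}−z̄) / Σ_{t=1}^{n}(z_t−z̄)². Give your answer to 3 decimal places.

Mean z̄ = (2 + 3 − 2 + 1 + 3 − 10 + 0 + 5)/8 = 0.2500
Σ(z_t−z̄)(z_{t+2}−z̄) = (-3.9375) + (2.0625) + (-6.1875) + (-7.6875) + (-0.6875) + (-48.6875) = -65.1250
Denominator Σ(z_t−z̄)² = 151.5000
r_2 = -65.1250 / 151.5000 = -0.430

-0.430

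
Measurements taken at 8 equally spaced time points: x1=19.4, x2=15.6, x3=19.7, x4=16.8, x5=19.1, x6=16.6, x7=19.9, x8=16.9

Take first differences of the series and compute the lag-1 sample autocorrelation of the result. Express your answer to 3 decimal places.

First differences Δx: -3.8, 4.1, -2.9, 2.3, -2.5, 3.3, -3.0
Mean of differences = -0.3571
Numerator Σ(Δx_t−Δx̄)(Δx_{t+1}−Δx̄) = -56.6318
Denominator Σ(Δx_t−Δx̄)² = 70.1971
r_1(Δx) = -56.6318 / 70.1971 = -0.807

-0.807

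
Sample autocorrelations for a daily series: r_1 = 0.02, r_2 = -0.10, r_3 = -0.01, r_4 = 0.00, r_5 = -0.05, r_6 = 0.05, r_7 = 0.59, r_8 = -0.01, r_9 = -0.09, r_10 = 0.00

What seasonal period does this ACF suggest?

7

The largest autocorrelation is r_7 = 0.59; the remaining lags stay at or below 0.05.
The dominant spike at lag 7 indicates a seasonal period of 7.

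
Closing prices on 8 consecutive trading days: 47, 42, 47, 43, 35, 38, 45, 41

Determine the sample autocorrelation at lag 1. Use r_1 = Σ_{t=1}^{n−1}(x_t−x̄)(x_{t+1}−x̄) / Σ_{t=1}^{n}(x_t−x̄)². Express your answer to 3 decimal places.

Mean x̄ = (47 + 42 + 47 + 43 + 35 + 38 + 45 + 41)/8 = 42.2500
Deviations from mean: 4.7500, -0.2500, 4.7500, 0.7500, -7.2500, -4.2500, 2.7500, -1.2500
Numerator Σ_{t=1}^{7}(x_t−x̄)(x_{t+1}−x̄) = 11.4375
Denominator Σ(x_t−x̄)² = 125.5000
r_1 = 11.4375 / 125.5000 = 0.091

0.091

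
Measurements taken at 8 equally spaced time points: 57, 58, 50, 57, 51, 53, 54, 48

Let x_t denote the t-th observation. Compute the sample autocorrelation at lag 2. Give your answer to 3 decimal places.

0.128

Mean x̄ = (57 + 58 + 50 + 57 + 51 + 53 + 54 + 48)/8 = 53.5000
Deviations from mean: 3.5000, 4.5000, -3.5000, 3.5000, -2.5000, -0.5000, 0.5000, -5.5000
Σ(x_t−x̄)(x_{t+2}−x̄) = (-12.2500) + (15.7500) + (8.7500) + (-1.7500) + (-1.2500) + (2.7500) = 12.0000
Denominator Σ(x_t−x̄)² = 94.0000
r_2 = 12.0000 / 94.0000 = 0.128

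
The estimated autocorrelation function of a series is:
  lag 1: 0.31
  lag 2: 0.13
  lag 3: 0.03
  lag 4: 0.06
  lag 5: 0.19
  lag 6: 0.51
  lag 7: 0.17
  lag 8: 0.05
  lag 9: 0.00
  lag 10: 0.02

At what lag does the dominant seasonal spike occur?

6

The largest autocorrelation is r_6 = 0.51; the remaining lags stay at or below 0.31. The elevated value at lag 1 (0.31), dropping to 0.13 at lag 2, reflects decaying short-term dependence rather than seasonality.
The dominant spike at lag 6 indicates a seasonal period of 6.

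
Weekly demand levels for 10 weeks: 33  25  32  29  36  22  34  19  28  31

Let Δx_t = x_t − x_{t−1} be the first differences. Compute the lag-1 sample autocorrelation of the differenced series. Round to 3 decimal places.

-0.789

First differences Δx: -8, 7, -3, 7, -14, 12, -15, 9, 3
Mean of differences = -0.2222
Numerator Σ(Δx_t−Δx̄)(Δx_{t+1}−Δx̄) = -651.3827
Denominator Σ(Δx_t−Δx̄)² = 825.5556
r_1(Δx) = -651.3827 / 825.5556 = -0.789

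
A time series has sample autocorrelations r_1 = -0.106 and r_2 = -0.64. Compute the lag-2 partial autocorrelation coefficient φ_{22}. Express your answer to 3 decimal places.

-0.659

φ_{22} = (r_2 − r_1²) / (1 − r_1²)
r_1² = (-0.106)² = 0.011236
Numerator = -0.64 − 0.0112 = -0.6512; denominator = 1 − 0.0112 = 0.9888
φ_{22} = -0.6512 / 0.9888 = -0.659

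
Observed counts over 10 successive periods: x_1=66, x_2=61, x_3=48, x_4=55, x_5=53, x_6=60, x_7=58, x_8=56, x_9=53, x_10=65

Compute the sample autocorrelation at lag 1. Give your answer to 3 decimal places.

-0.022

Mean x̄ = (66 + 61 + 48 + 55 + 53 + 60 + 58 + 56 + 53 + 65)/10 = 57.5000
Numerator Σ_{t=1}^{9}(x_t−x̄)(x_{t+1}−x̄) = -6.2500
Denominator Σ(x_t−x̄)² = 286.5000
r_1 = -6.2500 / 286.5000 = -0.022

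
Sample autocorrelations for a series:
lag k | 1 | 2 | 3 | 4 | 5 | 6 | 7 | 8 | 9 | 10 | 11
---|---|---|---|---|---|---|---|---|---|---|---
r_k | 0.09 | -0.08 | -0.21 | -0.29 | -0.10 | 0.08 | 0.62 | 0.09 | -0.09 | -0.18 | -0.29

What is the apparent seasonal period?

7

The largest autocorrelation is r_7 = 0.62; the remaining lags stay at or below 0.09.
The dominant spike at lag 7 indicates a seasonal period of 7.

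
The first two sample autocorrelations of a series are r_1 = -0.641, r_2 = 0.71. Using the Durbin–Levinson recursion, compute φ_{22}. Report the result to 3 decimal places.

φ_{22} = (r_2 − r_1²) / (1 − r_1²)
r_1² = (-0.641)² = 0.410881
Numerator = 0.71 − 0.4109 = 0.2991; denominator = 1 − 0.4109 = 0.5891
φ_{22} = 0.2991 / 0.5891 = 0.508

0.508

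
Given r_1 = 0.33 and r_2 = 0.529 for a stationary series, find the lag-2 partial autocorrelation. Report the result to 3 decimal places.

0.471

φ_{22} = (r_2 − r_1²) / (1 − r_1²)
r_1² = (0.33)² = 0.1089
Numerator = 0.529 − 0.1089 = 0.4201; denominator = 1 − 0.1089 = 0.8911
φ_{22} = 0.4201 / 0.8911 = 0.471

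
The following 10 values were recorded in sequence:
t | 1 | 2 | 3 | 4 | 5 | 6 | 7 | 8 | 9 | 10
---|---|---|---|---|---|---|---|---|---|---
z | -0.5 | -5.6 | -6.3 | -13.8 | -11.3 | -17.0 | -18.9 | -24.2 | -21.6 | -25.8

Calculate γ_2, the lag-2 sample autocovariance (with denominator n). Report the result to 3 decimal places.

Mean z̄ = (-0.5 − 5.6 − 6.3 − 13.8 − 11.3 − 17.0 − 18.9 − 24.2 − 21.6 − 25.8)/10 = -14.5000
Σ_{t=1}^{8}(z_t−z̄)(z_{t+2}−z̄) = 296.5400
γ_2 = 296.5400 / 10 = 29.654

29.654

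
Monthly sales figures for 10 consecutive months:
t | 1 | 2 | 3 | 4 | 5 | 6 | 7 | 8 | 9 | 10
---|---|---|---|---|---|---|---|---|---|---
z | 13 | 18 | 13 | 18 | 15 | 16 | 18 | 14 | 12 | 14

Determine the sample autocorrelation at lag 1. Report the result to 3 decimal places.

-0.265

Mean z̄ = (13 + 18 + 13 + 18 + 15 + 16 + 18 + 14 + 12 + 14)/10 = 15.1000
Numerator Σ_{t=1}^{9}(z_t−z̄)(z_{t+1}−z̄) = -12.4100
Denominator Σ(z_t−z̄)² = 46.9000
r_1 = -12.4100 / 46.9000 = -0.265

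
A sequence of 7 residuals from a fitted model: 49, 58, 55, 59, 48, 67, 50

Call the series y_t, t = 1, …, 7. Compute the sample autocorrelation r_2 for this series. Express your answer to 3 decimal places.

0.342

Mean ȳ = (49 + 58 + 55 + 59 + 48 + 67 + 50)/7 = 55.1429
Deviations from mean: -6.1429, 2.8571, -0.1429, 3.8571, -7.1429, 11.8571, -5.1429
Σ(y_t−ȳ)(y_{t+2}−ȳ) = (0.8776) + (11.0204) + (1.0204) + (45.7347) + (36.7347) = 95.3878
Denominator Σ(y_t−ȳ)² = 278.8571
r_2 = 95.3878 / 278.8571 = 0.342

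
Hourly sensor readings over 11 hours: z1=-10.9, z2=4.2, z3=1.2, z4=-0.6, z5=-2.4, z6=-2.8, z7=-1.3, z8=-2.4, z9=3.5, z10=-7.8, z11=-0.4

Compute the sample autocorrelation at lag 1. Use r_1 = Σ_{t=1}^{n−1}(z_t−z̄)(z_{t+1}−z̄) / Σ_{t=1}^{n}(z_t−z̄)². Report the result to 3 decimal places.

Mean z̄ = (-10.9 + 4.2 + 1.2 − 0.6 − 2.4 − 2.8 − 1.3 − 2.4 + 3.5 − 7.8 − 0.4)/11 = -1.7909
Numerator Σ_{t=1}^{10}(z_t−z̄)(z_{t+1}−z̄) = -77.3710
Denominator Σ(z_t−z̄)² = 197.2691
r_1 = -77.3710 / 197.2691 = -0.392

-0.392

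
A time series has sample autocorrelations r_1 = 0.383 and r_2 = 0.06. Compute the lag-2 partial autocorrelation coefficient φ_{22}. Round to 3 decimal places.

φ_{22} = (r_2 − r_1²) / (1 − r_1²)
r_1² = (0.383)² = 0.146689
Numerator = 0.06 − 0.1467 = -0.0867; denominator = 1 − 0.1467 = 0.8533
φ_{22} = -0.0867 / 0.8533 = -0.102

-0.102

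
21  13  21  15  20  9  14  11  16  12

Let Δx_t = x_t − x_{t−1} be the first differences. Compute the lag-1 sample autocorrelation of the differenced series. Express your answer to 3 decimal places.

First differences Δx: -8, 8, -6, 5, -11, 5, -3, 5, -4
Mean of differences = -1.0000
Numerator Σ(Δx_t−Δx̄)(Δx_{t+1}−Δx̄) = -300.0000
Denominator Σ(Δx_t−Δx̄)² = 376.0000
r_1(Δx) = -300.0000 / 376.0000 = -0.798

-0.798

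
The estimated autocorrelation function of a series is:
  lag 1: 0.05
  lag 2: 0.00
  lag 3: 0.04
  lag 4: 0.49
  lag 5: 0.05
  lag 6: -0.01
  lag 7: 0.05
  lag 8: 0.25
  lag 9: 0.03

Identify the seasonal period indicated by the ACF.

The largest autocorrelation is r_4 = 0.49, with a weaker echo at lag 8 (0.25); the remaining lags stay at or below 0.05.
The dominant spike at lag 4 indicates a seasonal period of 4.

4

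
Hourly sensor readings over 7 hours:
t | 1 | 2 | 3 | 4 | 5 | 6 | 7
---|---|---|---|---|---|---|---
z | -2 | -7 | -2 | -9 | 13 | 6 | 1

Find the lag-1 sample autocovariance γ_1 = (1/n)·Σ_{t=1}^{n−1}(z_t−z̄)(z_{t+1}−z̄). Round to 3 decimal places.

1.857

Mean z̄ = (-2 − 7 − 2 − 9 + 13 + 6 + 1)/7 = 0.0000
Σ_{t=1}^{6}(z_t−z̄)(z_{t+1}−z̄) = 13.0000
γ_1 = 13.0000 / 7 = 1.857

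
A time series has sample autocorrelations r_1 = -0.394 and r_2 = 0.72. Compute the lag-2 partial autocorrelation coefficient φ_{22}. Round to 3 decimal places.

φ_{22} = (r_2 − r_1²) / (1 − r_1²)
r_1² = (-0.394)² = 0.155236
Numerator = 0.72 − 0.1552 = 0.5648; denominator = 1 − 0.1552 = 0.8448
φ_{22} = 0.5648 / 0.8448 = 0.669

0.669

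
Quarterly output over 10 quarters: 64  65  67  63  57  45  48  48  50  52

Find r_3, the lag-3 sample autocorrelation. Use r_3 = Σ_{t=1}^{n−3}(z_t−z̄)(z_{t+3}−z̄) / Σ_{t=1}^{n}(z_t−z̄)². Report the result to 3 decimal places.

Mean z̄ = (64 + 65 + 67 + 63 + 57 + 45 + 48 + 48 + 50 + 52)/10 = 55.9000
Σ(z_t−z̄)(z_{t+3}−z̄) = (57.5100) + (10.0100) + (-120.9900) + (-56.0900) + (-8.6900) + (64.3100) + (30.8100) = -23.1300
Denominator Σ(z_t−z̄)² = 616.9000
r_3 = -23.1300 / 616.9000 = -0.037

-0.037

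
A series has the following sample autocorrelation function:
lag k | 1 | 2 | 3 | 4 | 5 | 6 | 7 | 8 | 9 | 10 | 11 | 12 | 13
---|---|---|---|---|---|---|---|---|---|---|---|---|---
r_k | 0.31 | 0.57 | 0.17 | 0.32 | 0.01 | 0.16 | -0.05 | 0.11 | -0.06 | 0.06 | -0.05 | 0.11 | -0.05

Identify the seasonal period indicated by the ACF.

The largest autocorrelation is r_2 = 0.57, with a weaker echo at lag 4 (0.32); the remaining lags stay at or below 0.31.
The dominant spike at lag 2 indicates a seasonal period of 2.

2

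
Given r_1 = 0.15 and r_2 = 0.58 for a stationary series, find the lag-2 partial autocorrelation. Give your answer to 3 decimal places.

0.570

φ_{22} = (r_2 − r_1²) / (1 − r_1²)
r_1² = (0.15)² = 0.0225
Numerator = 0.58 − 0.0225 = 0.5575; denominator = 1 − 0.0225 = 0.9775
φ_{22} = 0.5575 / 0.9775 = 0.570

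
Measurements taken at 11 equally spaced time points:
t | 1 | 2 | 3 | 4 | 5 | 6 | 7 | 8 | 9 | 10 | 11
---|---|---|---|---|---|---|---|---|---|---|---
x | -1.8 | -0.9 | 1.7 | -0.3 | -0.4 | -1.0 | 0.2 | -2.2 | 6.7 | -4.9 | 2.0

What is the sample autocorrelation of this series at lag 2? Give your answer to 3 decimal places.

Mean x̄ = (-1.8 − 0.9 + 1.7 − 0.3 − 0.4 − 1.0 + 0.2 − 2.2 + 6.7 − 4.9 + 2.0)/11 = -0.0818
Numerator Σ_{t=1}^{9}(x_t−x̄)(x_{t+2}−x̄) = 24.8412
Denominator Σ(x_t−x̄)² = 85.8964
r_2 = 24.8412 / 85.8964 = 0.289

0.289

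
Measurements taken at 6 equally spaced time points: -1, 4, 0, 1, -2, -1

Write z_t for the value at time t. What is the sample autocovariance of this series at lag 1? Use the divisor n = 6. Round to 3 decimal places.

-0.755

Mean z̄ = (-1 + 4 + 0 + 1 − 2 − 1)/6 = 0.1667
Deviations: -1.1667, 3.8333, -0.1667, 0.8333, -2.1667, -1.1667
Σ_{t=1}^{5}(z_t−z̄)(z_{t+1}−z̄) = -4.5278
γ_1 = -4.5278 / 6 = -0.755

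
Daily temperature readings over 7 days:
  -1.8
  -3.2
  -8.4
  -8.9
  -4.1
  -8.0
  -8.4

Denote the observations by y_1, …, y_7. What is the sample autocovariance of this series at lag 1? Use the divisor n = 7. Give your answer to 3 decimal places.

1.026

Mean ȳ = (-1.8 − 3.2 − 8.4 − 8.9 − 4.1 − 8.0 − 8.4)/7 = -6.1143
Σ_{t=1}^{6}(y_t−ȳ)(y_{t+1}−ȳ) = 7.1798
γ_1 = 7.1798 / 7 = 1.026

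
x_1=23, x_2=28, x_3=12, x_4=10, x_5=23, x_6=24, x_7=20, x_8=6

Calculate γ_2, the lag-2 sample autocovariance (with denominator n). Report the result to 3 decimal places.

-31.172

Mean x̄ = (23 + 28 + 12 + 10 + 23 + 24 + 20 + 6)/8 = 18.2500
Deviations: 4.7500, 9.7500, -6.2500, -8.2500, 4.7500, 5.7500, 1.7500, -12.2500
Σ_{t=1}^{6}(x_t−x̄)(x_{t+2}−x̄) = -249.3750
γ_2 = -249.3750 / 8 = -31.172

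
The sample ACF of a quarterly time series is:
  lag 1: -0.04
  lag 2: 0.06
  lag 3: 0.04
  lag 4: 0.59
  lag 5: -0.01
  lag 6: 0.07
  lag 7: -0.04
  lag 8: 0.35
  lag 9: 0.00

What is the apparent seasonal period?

The largest autocorrelation is r_4 = 0.59, with a weaker echo at lag 8 (0.35); the remaining lags stay at or below 0.07.
The dominant spike at lag 4 indicates a seasonal period of 4.

4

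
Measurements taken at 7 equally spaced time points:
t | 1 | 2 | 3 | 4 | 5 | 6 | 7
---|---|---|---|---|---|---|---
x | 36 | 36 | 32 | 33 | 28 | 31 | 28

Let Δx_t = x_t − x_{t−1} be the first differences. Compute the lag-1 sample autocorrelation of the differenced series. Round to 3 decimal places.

First differences Δx: 0, -4, 1, -5, 3, -3
Mean of differences = -1.3333
Numerator Σ(Δx_t−Δx̄)(Δx_{t+1}−Δx̄) = -41.4444
Denominator Σ(Δx_t−Δx̄)² = 49.3333
r_1(Δx) = -41.4444 / 49.3333 = -0.840

-0.840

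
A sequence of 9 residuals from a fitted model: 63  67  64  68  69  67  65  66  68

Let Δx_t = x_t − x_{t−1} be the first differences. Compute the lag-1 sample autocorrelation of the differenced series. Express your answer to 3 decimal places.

First differences Δx: 4, -3, 4, 1, -2, -2, 1, 2
Mean of differences = 0.6250
Numerator Σ(Δx_t−Δx̄)(Δx_{t+1}−Δx̄) = -17.7656
Denominator Σ(Δx_t−Δx̄)² = 51.8750
r_1(Δx) = -17.7656 / 51.8750 = -0.342

-0.342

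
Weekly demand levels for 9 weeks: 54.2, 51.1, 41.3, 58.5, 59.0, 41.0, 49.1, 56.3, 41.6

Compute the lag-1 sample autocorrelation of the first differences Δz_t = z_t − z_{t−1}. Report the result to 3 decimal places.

-0.314

First differences Δz: -3.1, -9.8, 17.2, 0.5, -18.0, 8.1, 7.2, -14.7
Mean of differences = -1.5750
Numerator Σ(Δz_t−Δz̄)(Δz_{t+1}−Δz̄) = -326.1906
Denominator Σ(Δz_t−Δz̄)² = 1039.4350
r_1(Δz) = -326.1906 / 1039.4350 = -0.314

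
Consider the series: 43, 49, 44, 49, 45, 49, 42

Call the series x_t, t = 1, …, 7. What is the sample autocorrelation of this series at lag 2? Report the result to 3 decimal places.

0.527

Mean x̄ = (43 + 49 + 44 + 49 + 45 + 49 + 42)/7 = 45.8571
Σ(x_t−x̄)(x_{t+2}−x̄) = (5.3061) + (9.8776) + (1.5918) + (9.8776) + (3.3061) = 29.9592
Denominator Σ(x_t−x̄)² = 56.8571
r_2 = 29.9592 / 56.8571 = 0.527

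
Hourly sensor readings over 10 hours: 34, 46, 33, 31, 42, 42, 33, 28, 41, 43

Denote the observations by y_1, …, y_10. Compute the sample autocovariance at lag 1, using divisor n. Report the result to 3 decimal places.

Mean ȳ = (34 + 46 + 33 + 31 + 42 + 42 + 33 + 28 + 41 + 43)/10 = 37.3000
Σ_{t=1}^{9}(y_t−ȳ)(y_{t+1}−ȳ) = -40.0900
γ_1 = -40.0900 / 10 = -4.009

-4.009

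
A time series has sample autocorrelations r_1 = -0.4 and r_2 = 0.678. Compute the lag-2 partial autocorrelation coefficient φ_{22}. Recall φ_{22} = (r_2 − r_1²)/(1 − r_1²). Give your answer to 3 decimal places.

0.617

φ_{22} = (r_2 − r_1²) / (1 − r_1²)
r_1² = (-0.4)² = 0.16
Numerator = 0.678 − 0.1600 = 0.5180; denominator = 1 − 0.1600 = 0.8400
φ_{22} = 0.5180 / 0.8400 = 0.617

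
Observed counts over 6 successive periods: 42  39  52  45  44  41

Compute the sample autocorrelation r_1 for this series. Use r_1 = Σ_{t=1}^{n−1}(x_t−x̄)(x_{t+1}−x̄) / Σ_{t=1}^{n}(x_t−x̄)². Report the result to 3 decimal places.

Mean x̄ = (42 + 39 + 52 + 45 + 44 + 41)/6 = 43.8333
Deviations from mean: -1.8333, -4.8333, 8.1667, 1.1667, 0.1667, -2.8333
Numerator Σ_{t=1}^{5}(x_t−x̄)(x_{t+1}−x̄) = -21.3611
Denominator Σ(x_t−x̄)² = 102.8333
r_1 = -21.3611 / 102.8333 = -0.208

-0.208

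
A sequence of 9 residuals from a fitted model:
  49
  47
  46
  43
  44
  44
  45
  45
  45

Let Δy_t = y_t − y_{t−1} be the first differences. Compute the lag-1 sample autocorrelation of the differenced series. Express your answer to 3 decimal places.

0.054

First differences Δy: -2, -1, -3, 1, 0, 1, 0, 0
Mean of differences = -0.5000
Numerator Σ(Δy_t−Δȳ)(Δy_{t+1}−Δȳ) = 0.7500
Denominator Σ(Δy_t−Δȳ)² = 14.0000
r_1(Δy) = 0.7500 / 14.0000 = 0.054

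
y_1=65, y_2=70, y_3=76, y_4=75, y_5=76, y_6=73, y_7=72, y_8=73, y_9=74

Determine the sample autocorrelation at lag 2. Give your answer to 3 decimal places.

Mean ȳ = (65 + 70 + 76 + 75 + 76 + 73 + 72 + 73 + 74)/9 = 72.6667
Σ(y_t−ȳ)(y_{t+2}−ȳ) = (-25.5556) + (-6.2222) + (11.1111) + (0.7778) + (-2.2222) + (0.1111) + (-0.8889) = -22.8889
Denominator Σ(y_t−ȳ)² = 96.0000
r_2 = -22.8889 / 96.0000 = -0.238

-0.238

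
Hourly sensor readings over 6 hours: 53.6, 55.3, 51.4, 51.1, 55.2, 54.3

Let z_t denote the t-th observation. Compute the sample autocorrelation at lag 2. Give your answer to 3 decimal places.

-0.596

Mean z̄ = (53.6 + 55.3 + 51.4 + 51.1 + 55.2 + 54.3)/6 = 53.4833
Deviations from mean: 0.1167, 1.8167, -2.0833, -2.3833, 1.7167, 0.8167
Σ(z_t−z̄)(z_{t+2}−z̄) = (-0.2431) + (-4.3297) + (-3.5764) + (-1.9464) = -10.0956
Denominator Σ(z_t−z̄)² = 16.9483
r_2 = -10.0956 / 16.9483 = -0.596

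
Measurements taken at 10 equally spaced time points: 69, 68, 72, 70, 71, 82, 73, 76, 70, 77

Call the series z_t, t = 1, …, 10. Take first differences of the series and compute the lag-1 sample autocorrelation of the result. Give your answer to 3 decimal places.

First differences Δz: -1, 4, -2, 1, 11, -9, 3, -6, 7
Mean of differences = 0.8889
Numerator Σ(Δz_t−Δz̄)(Δz_{t+1}−Δz̄) = -191.5679
Denominator Σ(Δz_t−Δz̄)² = 310.8889
r_1(Δz) = -191.5679 / 310.8889 = -0.616

-0.616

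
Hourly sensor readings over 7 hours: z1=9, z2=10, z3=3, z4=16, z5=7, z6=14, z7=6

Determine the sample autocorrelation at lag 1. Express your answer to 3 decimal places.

-0.717

Mean z̄ = (9 + 10 + 3 + 16 + 7 + 14 + 6)/7 = 9.2857
Deviations from mean: -0.2857, 0.7143, -6.2857, 6.7143, -2.2857, 4.7143, -3.2857
Numerator Σ_{t=1}^{6}(z_t−z̄)(z_{t+1}−z̄) = -88.5102
Denominator Σ(z_t−z̄)² = 123.4286
r_1 = -88.5102 / 123.4286 = -0.717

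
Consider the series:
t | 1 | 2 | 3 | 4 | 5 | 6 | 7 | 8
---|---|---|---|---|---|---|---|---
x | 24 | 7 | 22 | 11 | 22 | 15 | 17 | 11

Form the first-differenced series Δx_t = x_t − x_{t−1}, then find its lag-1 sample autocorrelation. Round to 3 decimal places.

First differences Δx: -17, 15, -11, 11, -7, 2, -6
Mean of differences = -1.8571
Numerator Σ(Δx_t−Δx̄)(Δx_{t+1}−Δx̄) = -628.8776
Denominator Σ(Δx_t−Δx̄)² = 820.8571
r_1(Δx) = -628.8776 / 820.8571 = -0.766

-0.766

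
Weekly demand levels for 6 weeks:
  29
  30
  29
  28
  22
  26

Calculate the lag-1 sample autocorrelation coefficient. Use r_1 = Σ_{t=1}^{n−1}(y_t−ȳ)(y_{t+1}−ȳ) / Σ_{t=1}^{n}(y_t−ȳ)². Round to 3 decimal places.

Mean ȳ = (29 + 30 + 29 + 28 + 22 + 26)/6 = 27.3333
Numerator Σ_{t=1}^{5}(y_t−ȳ)(y_{t+1}−ȳ) = 13.5556
Denominator Σ(y_t−ȳ)² = 43.3333
r_1 = 13.5556 / 43.3333 = 0.313

0.313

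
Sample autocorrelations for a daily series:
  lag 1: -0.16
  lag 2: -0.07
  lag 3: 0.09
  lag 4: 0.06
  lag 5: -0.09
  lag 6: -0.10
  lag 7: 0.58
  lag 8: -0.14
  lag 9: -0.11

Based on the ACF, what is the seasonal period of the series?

7

The largest autocorrelation is r_7 = 0.58; the remaining lags stay at or below 0.09.
The dominant spike at lag 7 indicates a seasonal period of 7.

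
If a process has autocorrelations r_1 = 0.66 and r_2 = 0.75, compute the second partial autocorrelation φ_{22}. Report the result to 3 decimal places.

0.557

φ_{22} = (r_2 − r_1²) / (1 − r_1²)
r_1² = (0.66)² = 0.4356
Numerator = 0.75 − 0.4356 = 0.3144; denominator = 1 − 0.4356 = 0.5644
φ_{22} = 0.3144 / 0.5644 = 0.557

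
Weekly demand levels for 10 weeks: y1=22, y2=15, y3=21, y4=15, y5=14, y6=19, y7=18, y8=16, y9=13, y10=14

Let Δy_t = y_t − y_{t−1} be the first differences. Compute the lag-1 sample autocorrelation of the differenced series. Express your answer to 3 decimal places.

First differences Δy: -7, 6, -6, -1, 5, -1, -2, -3, 1
Mean of differences = -0.8889
Numerator Σ(Δy_t−Δȳ)(Δy_{t+1}−Δȳ) = -79.5679
Denominator Σ(Δy_t−Δȳ)² = 154.8889
r_1(Δy) = -79.5679 / 154.8889 = -0.514

-0.514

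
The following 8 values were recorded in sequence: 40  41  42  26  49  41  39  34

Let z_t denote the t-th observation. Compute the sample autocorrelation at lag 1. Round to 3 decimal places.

-0.452

Mean z̄ = (40 + 41 + 42 + 26 + 49 + 41 + 39 + 34)/8 = 39.0000
Numerator Σ_{t=1}^{7}(z_t−z̄)(z_{t+1}−z̄) = -141.0000
Denominator Σ(z_t−z̄)² = 312.0000
r_1 = -141.0000 / 312.0000 = -0.452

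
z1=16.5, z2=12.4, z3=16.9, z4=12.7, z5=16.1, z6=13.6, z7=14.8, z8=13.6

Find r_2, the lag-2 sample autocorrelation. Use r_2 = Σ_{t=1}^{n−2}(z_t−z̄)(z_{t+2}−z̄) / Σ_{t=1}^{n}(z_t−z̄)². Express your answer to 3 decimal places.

Mean z̄ = (16.5 + 12.4 + 16.9 + 12.7 + 16.1 + 13.6 + 14.8 + 13.6)/8 = 14.5750
Σ(z_t−z̄)(z_{t+2}−z̄) = (4.4756) + (4.0781) + (3.5456) + (1.8281) + (0.3431) + (0.9506) = 15.2213
Denominator Σ(z_t−z̄)² = 21.6350
r_2 = 15.2213 / 21.6350 = 0.704

0.704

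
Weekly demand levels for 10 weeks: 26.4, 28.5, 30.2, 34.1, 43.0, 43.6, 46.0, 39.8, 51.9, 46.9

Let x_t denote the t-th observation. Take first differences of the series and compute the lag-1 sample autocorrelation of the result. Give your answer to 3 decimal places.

First differences Δx: 2.1, 1.7, 3.9, 8.9, 0.6, 2.4, -6.2, 12.1, -5.0
Mean of differences = 2.2778
Numerator Σ(Δx_t−Δx̄)(Δx_{t+1}−Δx̄) = -157.1983
Denominator Σ(Δx_t−Δx̄)² = 270.9956
r_1(Δx) = -157.1983 / 270.9956 = -0.580

-0.580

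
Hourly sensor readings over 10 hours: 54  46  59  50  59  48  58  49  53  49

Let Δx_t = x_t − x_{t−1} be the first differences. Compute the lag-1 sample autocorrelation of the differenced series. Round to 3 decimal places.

First differences Δx: -8, 13, -9, 9, -11, 10, -9, 4, -4
Mean of differences = -0.5556
Numerator Σ(Δx_t−Δx̄)(Δx_{t+1}−Δx̄) = -649.4198
Denominator Σ(Δx_t−Δx̄)² = 726.2222
r_1(Δx) = -649.4198 / 726.2222 = -0.894

-0.894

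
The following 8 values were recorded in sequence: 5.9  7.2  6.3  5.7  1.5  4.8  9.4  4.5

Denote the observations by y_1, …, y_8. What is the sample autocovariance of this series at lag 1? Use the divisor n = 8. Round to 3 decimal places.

Mean ȳ = (5.9 + 7.2 + 6.3 + 5.7 + 1.5 + 4.8 + 9.4 + 4.5)/8 = 5.6625
Σ_{t=1}^{7}(y_t−ȳ)(y_{t+1}−ȳ) = -2.7652
γ_1 = -2.7652 / 8 = -0.346

-0.346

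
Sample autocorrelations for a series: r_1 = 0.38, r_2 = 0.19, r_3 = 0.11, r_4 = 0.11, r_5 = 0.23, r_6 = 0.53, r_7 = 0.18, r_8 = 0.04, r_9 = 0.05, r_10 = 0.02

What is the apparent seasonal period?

The largest autocorrelation is r_6 = 0.53; the remaining lags stay at or below 0.38. The elevated value at lag 1 (0.38), dropping to 0.19 at lag 2, reflects decaying short-term dependence rather than seasonality.
The dominant spike at lag 6 indicates a seasonal period of 6.

6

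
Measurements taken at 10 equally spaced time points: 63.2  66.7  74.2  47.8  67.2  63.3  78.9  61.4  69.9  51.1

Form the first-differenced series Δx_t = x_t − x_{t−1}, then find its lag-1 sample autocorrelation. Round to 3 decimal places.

-0.661

First differences Δx: 3.5, 7.5, -26.4, 19.4, -3.9, 15.6, -17.5, 8.5, -18.8
Mean of differences = -1.3444
Numerator Σ(Δx_t−Δx̄)(Δx_{t+1}−Δx̄) = -1399.4653
Denominator Σ(Δx_t−Δx̄)² = 2116.0622
r_1(Δx) = -1399.4653 / 2116.0622 = -0.661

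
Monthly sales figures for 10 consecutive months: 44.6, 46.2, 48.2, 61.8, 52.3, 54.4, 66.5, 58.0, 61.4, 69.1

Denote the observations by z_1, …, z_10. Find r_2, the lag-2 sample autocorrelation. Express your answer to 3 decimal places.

0.140

Mean z̄ = (44.6 + 46.2 + 48.2 + 61.8 + 52.3 + 54.4 + 66.5 + 58.0 + 61.4 + 69.1)/10 = 56.2500
Numerator Σ_{t=1}^{8}(z_t−z̄)(z_{t+2}−z̄) = 91.0850
Denominator Σ(z_t−z̄)² = 651.1250
r_2 = 91.0850 / 651.1250 = 0.140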